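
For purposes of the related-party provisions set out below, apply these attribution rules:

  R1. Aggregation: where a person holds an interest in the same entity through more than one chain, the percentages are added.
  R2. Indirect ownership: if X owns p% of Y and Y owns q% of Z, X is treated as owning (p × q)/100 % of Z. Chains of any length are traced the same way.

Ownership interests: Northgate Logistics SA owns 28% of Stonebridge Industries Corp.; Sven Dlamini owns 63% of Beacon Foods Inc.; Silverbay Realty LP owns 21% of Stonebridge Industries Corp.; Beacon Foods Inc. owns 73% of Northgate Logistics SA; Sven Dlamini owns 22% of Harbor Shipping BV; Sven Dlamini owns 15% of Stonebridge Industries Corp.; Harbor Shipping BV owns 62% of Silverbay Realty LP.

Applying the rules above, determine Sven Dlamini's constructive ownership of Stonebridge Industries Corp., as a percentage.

30.7416%

Chain via Harbor Shipping BV → Silverbay Realty LP (R2): 22% × 62% × 21% = 2.8644% of Stonebridge Industries Corp.
Chain via Beacon Foods Inc. → Northgate Logistics SA (R2): 63% × 73% × 28% = 12.8772% of Stonebridge Industries Corp.
Direct interest in Stonebridge Industries Corp: 15%.
Aggregating (R1): 2.8644% + 12.8772% + 15% = 30.7416%.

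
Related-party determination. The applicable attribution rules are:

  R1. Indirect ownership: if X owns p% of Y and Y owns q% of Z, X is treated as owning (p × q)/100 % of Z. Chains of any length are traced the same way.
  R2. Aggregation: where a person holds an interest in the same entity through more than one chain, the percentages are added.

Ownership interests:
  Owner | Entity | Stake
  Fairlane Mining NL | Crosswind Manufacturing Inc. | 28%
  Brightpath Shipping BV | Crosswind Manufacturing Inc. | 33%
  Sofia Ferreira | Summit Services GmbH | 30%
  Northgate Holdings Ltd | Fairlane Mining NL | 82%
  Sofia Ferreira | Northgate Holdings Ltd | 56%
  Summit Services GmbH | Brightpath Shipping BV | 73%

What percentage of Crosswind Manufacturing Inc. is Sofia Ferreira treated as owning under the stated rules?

20.0846%

Chain via Northgate Holdings Ltd → Fairlane Mining NL (R1): 56% × 82% × 28% = 12.8576% of Crosswind Manufacturing Inc.
Chain via Summit Services GmbH → Brightpath Shipping BV (R1): 30% × 73% × 33% = 7.227% of Crosswind Manufacturing Inc.
Aggregating (R2): 12.8576% + 7.227% = 20.0846%.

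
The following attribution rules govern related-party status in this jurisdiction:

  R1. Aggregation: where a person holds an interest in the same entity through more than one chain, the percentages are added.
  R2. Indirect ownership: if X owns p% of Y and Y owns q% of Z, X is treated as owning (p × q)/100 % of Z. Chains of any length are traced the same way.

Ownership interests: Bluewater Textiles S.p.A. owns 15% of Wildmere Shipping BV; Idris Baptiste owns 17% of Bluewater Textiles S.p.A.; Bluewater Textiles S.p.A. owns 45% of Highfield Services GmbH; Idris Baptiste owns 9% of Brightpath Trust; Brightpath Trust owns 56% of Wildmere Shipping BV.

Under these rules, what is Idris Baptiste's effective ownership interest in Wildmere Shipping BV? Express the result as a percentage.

Chain via Brightpath Trust (R2): 9% × 56% = 5.04% of Wildmere Shipping BV.
Chain via Bluewater Textiles S.p.A. (R2): 17% × 15% = 2.55% of Wildmere Shipping BV.
Aggregating (R1): 5.04% + 2.55% = 7.59%.

7.59%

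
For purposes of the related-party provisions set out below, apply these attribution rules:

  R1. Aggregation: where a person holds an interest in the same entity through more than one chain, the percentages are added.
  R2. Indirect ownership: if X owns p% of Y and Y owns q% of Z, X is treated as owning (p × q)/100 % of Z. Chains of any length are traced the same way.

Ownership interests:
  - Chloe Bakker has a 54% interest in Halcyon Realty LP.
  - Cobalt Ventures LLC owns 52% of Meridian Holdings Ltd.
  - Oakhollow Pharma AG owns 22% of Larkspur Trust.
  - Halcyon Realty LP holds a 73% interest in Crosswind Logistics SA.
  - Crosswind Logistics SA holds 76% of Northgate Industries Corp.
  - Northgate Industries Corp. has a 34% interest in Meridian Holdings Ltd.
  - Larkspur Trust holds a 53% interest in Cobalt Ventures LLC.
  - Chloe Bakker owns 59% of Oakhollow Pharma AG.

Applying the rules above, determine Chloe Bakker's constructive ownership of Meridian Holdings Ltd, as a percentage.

13.763416%

Chain via Oakhollow Pharma AG → Larkspur Trust → Cobalt Ventures LLC (R2): 59% × 22% × 53% × 52% = 3.577288% of Meridian Holdings Ltd.
Chain via Halcyon Realty LP → Crosswind Logistics SA → Northgate Industries Corp. (R2): 54% × 73% × 76% × 34% = 10.186128% of Meridian Holdings Ltd.
Aggregating (R1): 3.577288% + 10.186128% = 13.763416%.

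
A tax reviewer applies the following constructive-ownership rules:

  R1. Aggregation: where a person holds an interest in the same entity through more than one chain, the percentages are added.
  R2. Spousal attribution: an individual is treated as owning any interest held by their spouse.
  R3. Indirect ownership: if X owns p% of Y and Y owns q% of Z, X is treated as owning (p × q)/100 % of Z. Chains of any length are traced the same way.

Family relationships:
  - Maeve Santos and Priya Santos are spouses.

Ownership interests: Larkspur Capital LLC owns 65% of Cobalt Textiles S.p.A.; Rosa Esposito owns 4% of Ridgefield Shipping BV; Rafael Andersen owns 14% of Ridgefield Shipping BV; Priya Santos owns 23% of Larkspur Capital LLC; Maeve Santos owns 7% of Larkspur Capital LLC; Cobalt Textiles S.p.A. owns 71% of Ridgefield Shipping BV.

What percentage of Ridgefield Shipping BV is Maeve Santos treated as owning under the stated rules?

By spousal attribution (R2), Maeve Santos is treated as also owning Priya Santos's interest in Larkspur Capital LLC, giving 7% + 23% = 30%.
Chain via Larkspur Capital LLC → Cobalt Textiles S.p.A. (R3): 30% × 65% × 71% = 13.845% of Ridgefield Shipping BV.

13.845%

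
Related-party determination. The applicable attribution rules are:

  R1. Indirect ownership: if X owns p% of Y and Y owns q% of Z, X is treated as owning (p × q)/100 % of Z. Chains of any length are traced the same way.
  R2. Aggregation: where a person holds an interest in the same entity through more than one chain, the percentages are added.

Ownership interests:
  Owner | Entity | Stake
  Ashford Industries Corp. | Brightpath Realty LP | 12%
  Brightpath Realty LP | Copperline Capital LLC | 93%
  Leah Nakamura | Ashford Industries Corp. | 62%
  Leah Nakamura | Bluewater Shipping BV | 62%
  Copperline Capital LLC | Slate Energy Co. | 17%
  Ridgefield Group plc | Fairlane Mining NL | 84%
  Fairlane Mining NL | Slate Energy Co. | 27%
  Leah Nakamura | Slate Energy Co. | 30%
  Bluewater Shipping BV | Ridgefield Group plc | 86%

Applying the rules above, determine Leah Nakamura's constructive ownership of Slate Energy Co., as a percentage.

43.26924%

Chain via Ashford Industries Corp. → Brightpath Realty LP → Copperline Capital LLC (R1): 62% × 12% × 93% × 17% = 1.176264% of Slate Energy Co.
Chain via Bluewater Shipping BV → Ridgefield Group plc → Fairlane Mining NL (R1): 62% × 86% × 84% × 27% = 12.092976% of Slate Energy Co.
Direct interest in Slate Energy Co: 30%.
Aggregating (R2): 1.176264% + 12.092976% + 30% = 43.26924%.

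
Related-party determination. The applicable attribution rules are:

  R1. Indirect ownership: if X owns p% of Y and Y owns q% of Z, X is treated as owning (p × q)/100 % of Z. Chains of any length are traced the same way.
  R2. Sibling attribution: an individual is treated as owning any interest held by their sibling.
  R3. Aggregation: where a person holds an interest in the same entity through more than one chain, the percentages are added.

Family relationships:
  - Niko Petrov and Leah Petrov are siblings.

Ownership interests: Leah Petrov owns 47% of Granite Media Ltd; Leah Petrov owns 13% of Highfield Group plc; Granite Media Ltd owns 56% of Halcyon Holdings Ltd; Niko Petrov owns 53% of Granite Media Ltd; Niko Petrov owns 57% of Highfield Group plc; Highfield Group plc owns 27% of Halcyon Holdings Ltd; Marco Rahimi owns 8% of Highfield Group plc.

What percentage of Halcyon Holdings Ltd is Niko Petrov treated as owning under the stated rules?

74.9%

By sibling attribution (R2), Niko Petrov is treated as also owning Leah Petrov's interest in Highfield Group plc, giving 57% + 13% = 70%.
By sibling attribution (R2), Niko Petrov is treated as also owning Leah Petrov's interest in Granite Media Ltd, giving 53% + 47% = 100%.
Chain via Highfield Group plc (R1): 70% × 27% = 18.9% of Halcyon Holdings Ltd.
Chain via Granite Media Ltd (R1): 100% × 56% = 56% of Halcyon Holdings Ltd.
Aggregating (R3): 18.9% + 56% = 74.9%.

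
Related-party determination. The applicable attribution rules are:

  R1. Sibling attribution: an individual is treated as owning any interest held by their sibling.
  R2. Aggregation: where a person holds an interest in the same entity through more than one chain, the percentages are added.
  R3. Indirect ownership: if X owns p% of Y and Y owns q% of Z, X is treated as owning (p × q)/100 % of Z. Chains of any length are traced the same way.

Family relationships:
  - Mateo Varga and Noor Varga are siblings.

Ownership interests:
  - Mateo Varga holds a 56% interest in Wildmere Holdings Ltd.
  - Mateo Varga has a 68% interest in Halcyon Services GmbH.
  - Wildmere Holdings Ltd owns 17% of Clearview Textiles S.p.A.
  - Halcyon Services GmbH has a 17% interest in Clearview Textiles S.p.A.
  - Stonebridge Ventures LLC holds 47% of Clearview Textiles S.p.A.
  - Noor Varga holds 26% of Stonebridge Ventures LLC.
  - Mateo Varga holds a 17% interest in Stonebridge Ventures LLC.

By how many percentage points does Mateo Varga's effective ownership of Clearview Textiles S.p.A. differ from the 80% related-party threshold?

38.71

By sibling attribution (R1), Mateo Varga is treated as also owning Noor Varga's interest in Stonebridge Ventures LLC, giving 17% + 26% = 43%.
Chain via Halcyon Services GmbH (R3): 68% × 17% = 11.56% of Clearview Textiles S.p.A.
Chain via Wildmere Holdings Ltd (R3): 56% × 17% = 9.52% of Clearview Textiles S.p.A.
Chain via Stonebridge Ventures LLC (R3): 43% × 47% = 20.21% of Clearview Textiles S.p.A.
Aggregating (R2): 11.56% + 9.52% + 20.21% = 41.29%.
41.29% falls short of the 80% threshold by 38.71 percentage points.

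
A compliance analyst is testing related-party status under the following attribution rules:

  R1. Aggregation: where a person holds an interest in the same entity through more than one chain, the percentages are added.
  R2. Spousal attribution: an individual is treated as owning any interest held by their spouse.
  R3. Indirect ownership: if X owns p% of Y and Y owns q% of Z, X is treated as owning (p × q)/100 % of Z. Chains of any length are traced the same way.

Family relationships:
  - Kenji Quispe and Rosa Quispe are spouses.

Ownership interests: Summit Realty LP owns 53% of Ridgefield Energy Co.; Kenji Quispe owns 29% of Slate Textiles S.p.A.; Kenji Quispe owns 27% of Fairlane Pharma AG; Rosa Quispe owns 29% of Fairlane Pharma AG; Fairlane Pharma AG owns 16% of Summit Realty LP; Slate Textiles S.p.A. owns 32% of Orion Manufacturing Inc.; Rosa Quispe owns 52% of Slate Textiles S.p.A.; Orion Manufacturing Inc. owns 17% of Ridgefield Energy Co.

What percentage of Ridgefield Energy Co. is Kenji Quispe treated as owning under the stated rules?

By spousal attribution (R2), Kenji Quispe is treated as also owning Rosa Quispe's interest in Fairlane Pharma AG, giving 27% + 29% = 56%.
By spousal attribution (R2), Kenji Quispe is treated as also owning Rosa Quispe's interest in Slate Textiles S.p.A, giving 29% + 52% = 81%.
Chain via Fairlane Pharma AG → Summit Realty LP (R3): 56% × 16% × 53% = 4.7488% of Ridgefield Energy Co.
Chain via Slate Textiles S.p.A. → Orion Manufacturing Inc. (R3): 81% × 32% × 17% = 4.4064% of Ridgefield Energy Co.
Aggregating (R1): 4.7488% + 4.4064% = 9.1552%.

9.1552%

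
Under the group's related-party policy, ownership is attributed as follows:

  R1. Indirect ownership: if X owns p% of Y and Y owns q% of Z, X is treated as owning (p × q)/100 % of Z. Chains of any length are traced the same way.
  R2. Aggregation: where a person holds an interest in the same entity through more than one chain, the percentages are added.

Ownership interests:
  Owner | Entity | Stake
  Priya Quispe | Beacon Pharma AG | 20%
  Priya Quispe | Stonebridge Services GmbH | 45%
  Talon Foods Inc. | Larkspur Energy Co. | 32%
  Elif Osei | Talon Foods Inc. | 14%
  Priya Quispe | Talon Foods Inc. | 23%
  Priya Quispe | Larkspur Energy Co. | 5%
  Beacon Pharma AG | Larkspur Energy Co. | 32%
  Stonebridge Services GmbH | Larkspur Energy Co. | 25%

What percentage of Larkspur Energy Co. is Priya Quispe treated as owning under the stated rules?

Chain via Stonebridge Services GmbH (R1): 45% × 25% = 11.25% of Larkspur Energy Co.
Chain via Beacon Pharma AG (R1): 20% × 32% = 6.4% of Larkspur Energy Co.
Chain via Talon Foods Inc. (R1): 23% × 32% = 7.36% of Larkspur Energy Co.
Direct interest in Larkspur Energy Co: 5%.
Aggregating (R2): 11.25% + 6.4% + 7.36% + 5% = 30.01%.

30.01%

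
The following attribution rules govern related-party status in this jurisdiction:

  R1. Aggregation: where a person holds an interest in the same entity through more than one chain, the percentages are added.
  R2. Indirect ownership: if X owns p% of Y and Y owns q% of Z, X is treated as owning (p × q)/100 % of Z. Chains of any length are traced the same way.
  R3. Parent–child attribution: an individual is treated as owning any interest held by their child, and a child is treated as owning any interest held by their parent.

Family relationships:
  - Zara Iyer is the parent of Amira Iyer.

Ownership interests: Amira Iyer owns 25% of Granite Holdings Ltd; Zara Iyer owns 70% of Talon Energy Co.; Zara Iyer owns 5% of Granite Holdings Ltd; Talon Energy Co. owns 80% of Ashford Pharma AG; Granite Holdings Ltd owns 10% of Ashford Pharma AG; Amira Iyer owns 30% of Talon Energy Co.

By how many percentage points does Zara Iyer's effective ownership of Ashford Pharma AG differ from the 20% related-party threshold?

By parent–child attribution (R3), Zara Iyer is treated as also owning Amira Iyer's interest in Talon Energy Co, giving 70% + 30% = 100%.
By parent–child attribution (R3), Zara Iyer is treated as also owning Amira Iyer's interest in Granite Holdings Ltd, giving 5% + 25% = 30%.
Chain via Talon Energy Co. (R2): 100% × 80% = 80% of Ashford Pharma AG.
Chain via Granite Holdings Ltd (R2): 30% × 10% = 3% of Ashford Pharma AG.
Aggregating (R1): 80% + 3% = 83%.
83% exceeds the 20% threshold by 63 percentage points.

63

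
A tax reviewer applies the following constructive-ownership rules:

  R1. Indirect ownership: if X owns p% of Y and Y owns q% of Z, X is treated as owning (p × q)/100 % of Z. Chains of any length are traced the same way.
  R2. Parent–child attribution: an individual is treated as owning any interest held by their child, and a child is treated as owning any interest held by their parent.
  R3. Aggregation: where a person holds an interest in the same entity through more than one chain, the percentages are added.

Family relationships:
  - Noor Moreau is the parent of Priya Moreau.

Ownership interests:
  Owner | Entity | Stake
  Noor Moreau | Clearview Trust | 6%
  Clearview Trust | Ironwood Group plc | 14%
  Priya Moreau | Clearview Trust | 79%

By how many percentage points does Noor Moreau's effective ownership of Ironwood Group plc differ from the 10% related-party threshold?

By parent–child attribution (R2), Noor Moreau is treated as also owning Priya Moreau's interest in Clearview Trust, giving 6% + 79% = 85%.
Chain via Clearview Trust (R1): 85% × 14% = 11.9% of Ironwood Group plc.
11.9% exceeds the 10% threshold by 1.9 percentage points.

1.9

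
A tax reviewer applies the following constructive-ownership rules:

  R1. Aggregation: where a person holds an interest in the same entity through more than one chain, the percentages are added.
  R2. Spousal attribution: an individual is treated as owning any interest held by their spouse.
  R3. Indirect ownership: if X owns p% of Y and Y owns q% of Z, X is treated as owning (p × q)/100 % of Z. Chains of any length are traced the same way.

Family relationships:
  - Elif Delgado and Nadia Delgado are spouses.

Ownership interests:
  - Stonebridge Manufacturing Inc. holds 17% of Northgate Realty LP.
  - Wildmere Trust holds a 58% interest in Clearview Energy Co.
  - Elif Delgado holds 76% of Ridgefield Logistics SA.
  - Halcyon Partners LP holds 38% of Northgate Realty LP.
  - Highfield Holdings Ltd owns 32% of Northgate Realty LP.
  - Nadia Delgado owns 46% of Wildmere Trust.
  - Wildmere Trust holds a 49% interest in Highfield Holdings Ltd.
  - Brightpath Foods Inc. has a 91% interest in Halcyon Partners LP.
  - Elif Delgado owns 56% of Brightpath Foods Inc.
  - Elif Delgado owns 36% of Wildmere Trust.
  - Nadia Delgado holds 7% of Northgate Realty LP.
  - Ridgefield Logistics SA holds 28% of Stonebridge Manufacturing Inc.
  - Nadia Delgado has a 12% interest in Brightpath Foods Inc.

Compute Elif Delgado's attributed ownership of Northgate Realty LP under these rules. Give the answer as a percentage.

By spousal attribution (R2), Elif Delgado is treated as also owning Nadia Delgado's interest in Brightpath Foods Inc, giving 56% + 12% = 68%.
By spousal attribution (R2), Elif Delgado is treated as also owning Nadia Delgado's interest in Wildmere Trust, giving 36% + 46% = 82%.
By spousal attribution (R2), Elif Delgado is treated as owning Nadia Delgado's 7% interest in Northgate Realty LP.
Chain via Brightpath Foods Inc. → Halcyon Partners LP (R3): 68% × 91% × 38% = 23.5144% of Northgate Realty LP.
Chain via Wildmere Trust → Highfield Holdings Ltd (R3): 82% × 49% × 32% = 12.8576% of Northgate Realty LP.
Chain via Ridgefield Logistics SA → Stonebridge Manufacturing Inc. (R3): 76% × 28% × 17% = 3.6176% of Northgate Realty LP.
Direct interest in Northgate Realty LP: 7%.
Aggregating (R1): 23.5144% + 12.8576% + 3.6176% + 7% = 46.9896%.

46.9896%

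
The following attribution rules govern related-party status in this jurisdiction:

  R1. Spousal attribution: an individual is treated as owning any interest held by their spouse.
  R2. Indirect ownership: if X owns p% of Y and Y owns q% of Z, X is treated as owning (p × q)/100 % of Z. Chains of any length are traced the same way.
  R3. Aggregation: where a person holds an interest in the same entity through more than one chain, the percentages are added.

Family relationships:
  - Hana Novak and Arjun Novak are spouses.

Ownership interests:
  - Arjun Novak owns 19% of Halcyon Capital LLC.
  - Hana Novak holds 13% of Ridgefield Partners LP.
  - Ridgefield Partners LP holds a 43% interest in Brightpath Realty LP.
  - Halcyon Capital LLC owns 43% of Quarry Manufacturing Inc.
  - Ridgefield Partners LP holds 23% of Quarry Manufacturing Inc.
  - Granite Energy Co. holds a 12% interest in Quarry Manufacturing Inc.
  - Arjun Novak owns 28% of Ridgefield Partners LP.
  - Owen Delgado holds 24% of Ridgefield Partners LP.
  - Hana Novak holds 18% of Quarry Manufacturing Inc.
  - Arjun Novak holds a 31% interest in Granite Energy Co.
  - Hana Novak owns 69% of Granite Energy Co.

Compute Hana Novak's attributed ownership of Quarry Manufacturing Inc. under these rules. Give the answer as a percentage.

By spousal attribution (R1), Hana Novak is treated as also owning Arjun Novak's interest in Granite Energy Co, giving 69% + 31% = 100%.
By spousal attribution (R1), Hana Novak is treated as also owning Arjun Novak's interest in Ridgefield Partners LP, giving 13% + 28% = 41%.
By spousal attribution (R1), Hana Novak is treated as owning Arjun Novak's 19% interest in Halcyon Capital LLC.
Chain via Granite Energy Co. (R2): 100% × 12% = 12% of Quarry Manufacturing Inc.
Chain via Ridgefield Partners LP (R2): 41% × 23% = 9.43% of Quarry Manufacturing Inc.
Direct interest in Quarry Manufacturing Inc: 18%.
Chain via Halcyon Capital LLC (R2): 19% × 43% = 8.17% of Quarry Manufacturing Inc.
Aggregating (R3): 12% + 9.43% + 18% + 8.17% = 47.6%.

47.6%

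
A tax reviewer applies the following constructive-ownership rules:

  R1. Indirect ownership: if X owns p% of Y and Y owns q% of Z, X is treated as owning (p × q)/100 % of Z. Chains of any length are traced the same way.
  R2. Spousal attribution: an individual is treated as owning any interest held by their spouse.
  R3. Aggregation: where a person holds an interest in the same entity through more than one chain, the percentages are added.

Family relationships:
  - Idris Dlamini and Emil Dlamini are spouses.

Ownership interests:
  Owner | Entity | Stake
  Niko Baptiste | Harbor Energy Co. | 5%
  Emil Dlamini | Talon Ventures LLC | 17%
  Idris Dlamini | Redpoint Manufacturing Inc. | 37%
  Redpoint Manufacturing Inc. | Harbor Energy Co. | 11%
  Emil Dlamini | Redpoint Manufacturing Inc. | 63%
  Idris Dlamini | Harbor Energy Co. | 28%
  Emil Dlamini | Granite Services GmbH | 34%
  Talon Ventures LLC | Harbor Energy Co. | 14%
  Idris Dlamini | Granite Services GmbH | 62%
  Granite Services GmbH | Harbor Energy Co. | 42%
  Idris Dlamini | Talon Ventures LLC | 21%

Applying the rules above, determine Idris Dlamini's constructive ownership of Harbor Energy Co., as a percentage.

By spousal attribution (R2), Idris Dlamini is treated as also owning Emil Dlamini's interest in Redpoint Manufacturing Inc, giving 37% + 63% = 100%.
By spousal attribution (R2), Idris Dlamini is treated as also owning Emil Dlamini's interest in Granite Services GmbH, giving 62% + 34% = 96%.
By spousal attribution (R2), Idris Dlamini is treated as also owning Emil Dlamini's interest in Talon Ventures LLC, giving 21% + 17% = 38%.
Chain via Redpoint Manufacturing Inc. (R1): 100% × 11% = 11% of Harbor Energy Co.
Chain via Granite Services GmbH (R1): 96% × 42% = 40.32% of Harbor Energy Co.
Chain via Talon Ventures LLC (R1): 38% × 14% = 5.32% of Harbor Energy Co.
Direct interest in Harbor Energy Co: 28%.
Aggregating (R3): 11% + 40.32% + 5.32% + 28% = 84.64%.

84.64%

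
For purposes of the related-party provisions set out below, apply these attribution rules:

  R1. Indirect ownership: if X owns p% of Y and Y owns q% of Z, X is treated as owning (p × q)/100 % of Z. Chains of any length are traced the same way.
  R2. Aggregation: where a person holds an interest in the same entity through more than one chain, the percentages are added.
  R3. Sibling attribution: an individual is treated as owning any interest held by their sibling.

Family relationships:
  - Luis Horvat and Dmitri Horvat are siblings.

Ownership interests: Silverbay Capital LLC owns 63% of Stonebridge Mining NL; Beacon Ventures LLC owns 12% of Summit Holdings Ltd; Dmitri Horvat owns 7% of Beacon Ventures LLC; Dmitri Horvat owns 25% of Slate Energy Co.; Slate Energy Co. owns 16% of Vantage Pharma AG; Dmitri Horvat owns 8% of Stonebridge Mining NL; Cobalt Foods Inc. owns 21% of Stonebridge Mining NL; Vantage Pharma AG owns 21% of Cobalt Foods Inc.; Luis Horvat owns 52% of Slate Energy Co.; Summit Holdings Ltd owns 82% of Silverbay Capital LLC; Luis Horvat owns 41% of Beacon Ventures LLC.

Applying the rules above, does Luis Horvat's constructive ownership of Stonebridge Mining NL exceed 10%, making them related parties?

Yes

By sibling attribution (R3), Luis Horvat is treated as also owning Dmitri Horvat's interest in Beacon Ventures LLC, giving 41% + 7% = 48%.
By sibling attribution (R3), Luis Horvat is treated as also owning Dmitri Horvat's interest in Slate Energy Co, giving 52% + 25% = 77%.
By sibling attribution (R3), Luis Horvat is treated as owning Dmitri Horvat's 8% interest in Stonebridge Mining NL.
Chain via Beacon Ventures LLC → Summit Holdings Ltd → Silverbay Capital LLC (R1): 48% × 12% × 82% × 63% = 2.975616% of Stonebridge Mining NL.
Chain via Slate Energy Co. → Vantage Pharma AG → Cobalt Foods Inc. (R1): 77% × 16% × 21% × 21% = 0.543312% of Stonebridge Mining NL.
Direct interest in Stonebridge Mining NL: 8%.
Aggregating (R2): 2.975616% + 0.543312% + 8% = 11.518928%.
11.518928% exceeds the 10% threshold, so Luis is a related party to Stonebridge Mining NL.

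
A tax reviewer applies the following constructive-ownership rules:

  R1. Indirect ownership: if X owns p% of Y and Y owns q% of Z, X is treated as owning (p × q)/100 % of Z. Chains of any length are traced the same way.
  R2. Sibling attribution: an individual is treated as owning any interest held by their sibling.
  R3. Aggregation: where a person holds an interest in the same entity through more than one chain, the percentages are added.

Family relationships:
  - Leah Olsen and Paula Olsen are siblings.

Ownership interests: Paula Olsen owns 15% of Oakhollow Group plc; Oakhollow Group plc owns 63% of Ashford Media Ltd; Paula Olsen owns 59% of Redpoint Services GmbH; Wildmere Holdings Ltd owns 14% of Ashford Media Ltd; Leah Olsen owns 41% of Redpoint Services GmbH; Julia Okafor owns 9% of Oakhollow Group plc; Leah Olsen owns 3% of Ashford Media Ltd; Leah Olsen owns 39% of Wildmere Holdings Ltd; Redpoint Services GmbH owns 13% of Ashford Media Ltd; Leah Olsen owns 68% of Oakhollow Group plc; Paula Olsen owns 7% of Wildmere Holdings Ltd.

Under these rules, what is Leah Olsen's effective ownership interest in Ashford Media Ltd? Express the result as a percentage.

By sibling attribution (R2), Leah Olsen is treated as also owning Paula Olsen's interest in Wildmere Holdings Ltd, giving 39% + 7% = 46%.
By sibling attribution (R2), Leah Olsen is treated as also owning Paula Olsen's interest in Redpoint Services GmbH, giving 41% + 59% = 100%.
By sibling attribution (R2), Leah Olsen is treated as also owning Paula Olsen's interest in Oakhollow Group plc, giving 68% + 15% = 83%.
Chain via Wildmere Holdings Ltd (R1): 46% × 14% = 6.44% of Ashford Media Ltd.
Chain via Redpoint Services GmbH (R1): 100% × 13% = 13% of Ashford Media Ltd.
Chain via Oakhollow Group plc (R1): 83% × 63% = 52.29% of Ashford Media Ltd.
Direct interest in Ashford Media Ltd: 3%.
Aggregating (R3): 6.44% + 13% + 52.29% + 3% = 74.73%.

74.73%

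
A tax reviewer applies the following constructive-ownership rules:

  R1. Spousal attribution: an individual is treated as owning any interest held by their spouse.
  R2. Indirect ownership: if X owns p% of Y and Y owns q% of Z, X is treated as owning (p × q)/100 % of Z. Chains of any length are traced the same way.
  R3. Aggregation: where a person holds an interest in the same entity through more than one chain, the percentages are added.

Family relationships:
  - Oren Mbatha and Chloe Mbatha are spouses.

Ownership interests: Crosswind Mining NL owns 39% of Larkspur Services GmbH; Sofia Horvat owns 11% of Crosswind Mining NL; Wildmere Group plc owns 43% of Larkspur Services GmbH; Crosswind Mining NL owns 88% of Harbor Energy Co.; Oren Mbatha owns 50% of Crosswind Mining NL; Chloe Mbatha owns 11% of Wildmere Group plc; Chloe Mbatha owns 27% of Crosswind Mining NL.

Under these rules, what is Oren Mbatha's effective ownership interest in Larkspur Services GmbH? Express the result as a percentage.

34.76%

By spousal attribution (R1), Oren Mbatha is treated as also owning Chloe Mbatha's interest in Crosswind Mining NL, giving 50% + 27% = 77%.
By spousal attribution (R1), Oren Mbatha is treated as owning Chloe Mbatha's 11% interest in Wildmere Group plc.
Chain via Crosswind Mining NL (R2): 77% × 39% = 30.03% of Larkspur Services GmbH.
Chain via Wildmere Group plc (R2): 11% × 43% = 4.73% of Larkspur Services GmbH.
Aggregating (R3): 30.03% + 4.73% = 34.76%.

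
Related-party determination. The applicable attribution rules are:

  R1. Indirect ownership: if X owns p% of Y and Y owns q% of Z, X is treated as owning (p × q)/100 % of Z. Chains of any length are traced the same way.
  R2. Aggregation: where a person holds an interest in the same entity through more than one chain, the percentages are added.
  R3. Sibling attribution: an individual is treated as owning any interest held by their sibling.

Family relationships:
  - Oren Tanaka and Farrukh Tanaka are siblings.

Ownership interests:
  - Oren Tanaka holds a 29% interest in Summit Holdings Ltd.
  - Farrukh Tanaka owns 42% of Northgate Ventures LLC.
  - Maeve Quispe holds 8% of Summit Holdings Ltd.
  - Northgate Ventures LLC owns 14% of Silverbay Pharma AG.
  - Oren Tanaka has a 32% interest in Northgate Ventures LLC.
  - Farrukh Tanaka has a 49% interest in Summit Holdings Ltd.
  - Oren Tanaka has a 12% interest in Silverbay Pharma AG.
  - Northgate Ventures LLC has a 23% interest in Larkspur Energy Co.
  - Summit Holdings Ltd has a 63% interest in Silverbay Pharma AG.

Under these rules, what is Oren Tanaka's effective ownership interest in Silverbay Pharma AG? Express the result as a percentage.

71.5%

By sibling attribution (R3), Oren Tanaka is treated as also owning Farrukh Tanaka's interest in Northgate Ventures LLC, giving 32% + 42% = 74%.
By sibling attribution (R3), Oren Tanaka is treated as also owning Farrukh Tanaka's interest in Summit Holdings Ltd, giving 29% + 49% = 78%.
Chain via Northgate Ventures LLC (R1): 74% × 14% = 10.36% of Silverbay Pharma AG.
Chain via Summit Holdings Ltd (R1): 78% × 63% = 49.14% of Silverbay Pharma AG.
Direct interest in Silverbay Pharma AG: 12%.
Aggregating (R2): 10.36% + 49.14% + 12% = 71.5%.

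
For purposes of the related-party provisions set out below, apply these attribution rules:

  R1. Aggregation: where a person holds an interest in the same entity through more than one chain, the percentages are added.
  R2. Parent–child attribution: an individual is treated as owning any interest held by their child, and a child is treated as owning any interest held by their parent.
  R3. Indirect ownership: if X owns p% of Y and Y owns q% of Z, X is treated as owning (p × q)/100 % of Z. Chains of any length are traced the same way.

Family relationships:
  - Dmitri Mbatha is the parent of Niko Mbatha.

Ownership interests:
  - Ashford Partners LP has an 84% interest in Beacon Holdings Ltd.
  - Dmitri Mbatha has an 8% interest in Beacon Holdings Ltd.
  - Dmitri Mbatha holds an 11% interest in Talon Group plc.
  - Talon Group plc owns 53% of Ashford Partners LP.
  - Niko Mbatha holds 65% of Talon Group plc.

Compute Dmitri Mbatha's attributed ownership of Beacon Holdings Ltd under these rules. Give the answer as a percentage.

By parent–child attribution (R2), Dmitri Mbatha is treated as also owning Niko Mbatha's interest in Talon Group plc, giving 11% + 65% = 76%.
Chain via Talon Group plc → Ashford Partners LP (R3): 76% × 53% × 84% = 33.8352% of Beacon Holdings Ltd.
Direct interest in Beacon Holdings Ltd: 8%.
Aggregating (R1): 33.8352% + 8% = 41.8352%.

41.8352%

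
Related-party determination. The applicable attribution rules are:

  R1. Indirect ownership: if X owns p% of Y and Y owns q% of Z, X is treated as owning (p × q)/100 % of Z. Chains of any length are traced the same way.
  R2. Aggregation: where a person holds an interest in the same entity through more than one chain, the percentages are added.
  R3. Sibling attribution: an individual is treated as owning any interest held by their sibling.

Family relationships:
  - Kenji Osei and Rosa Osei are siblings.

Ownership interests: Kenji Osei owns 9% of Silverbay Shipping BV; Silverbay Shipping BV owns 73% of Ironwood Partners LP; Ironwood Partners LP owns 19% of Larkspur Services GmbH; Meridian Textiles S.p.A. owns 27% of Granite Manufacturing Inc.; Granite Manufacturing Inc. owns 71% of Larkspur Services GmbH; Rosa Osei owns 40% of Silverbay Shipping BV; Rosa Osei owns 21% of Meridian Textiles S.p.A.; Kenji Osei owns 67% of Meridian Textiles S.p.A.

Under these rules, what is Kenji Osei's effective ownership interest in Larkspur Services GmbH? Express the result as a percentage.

By sibling attribution (R3), Kenji Osei is treated as also owning Rosa Osei's interest in Silverbay Shipping BV, giving 9% + 40% = 49%.
By sibling attribution (R3), Kenji Osei is treated as also owning Rosa Osei's interest in Meridian Textiles S.p.A, giving 67% + 21% = 88%.
Chain via Silverbay Shipping BV → Ironwood Partners LP (R1): 49% × 73% × 19% = 6.7963% of Larkspur Services GmbH.
Chain via Meridian Textiles S.p.A. → Granite Manufacturing Inc. (R1): 88% × 27% × 71% = 16.8696% of Larkspur Services GmbH.
Aggregating (R2): 6.7963% + 16.8696% = 23.6659%.

23.6659%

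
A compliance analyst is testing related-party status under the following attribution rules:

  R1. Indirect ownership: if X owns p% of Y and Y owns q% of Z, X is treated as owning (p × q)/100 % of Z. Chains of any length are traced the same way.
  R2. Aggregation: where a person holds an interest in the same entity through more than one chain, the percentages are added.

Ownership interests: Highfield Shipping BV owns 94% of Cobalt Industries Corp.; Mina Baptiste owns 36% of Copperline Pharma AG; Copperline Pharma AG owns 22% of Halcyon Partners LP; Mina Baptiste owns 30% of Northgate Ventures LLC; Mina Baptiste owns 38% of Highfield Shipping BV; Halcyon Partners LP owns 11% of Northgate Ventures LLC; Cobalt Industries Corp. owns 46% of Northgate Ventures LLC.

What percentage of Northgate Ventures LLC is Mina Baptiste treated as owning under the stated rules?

Chain via Copperline Pharma AG → Halcyon Partners LP (R1): 36% × 22% × 11% = 0.8712% of Northgate Ventures LLC.
Chain via Highfield Shipping BV → Cobalt Industries Corp. (R1): 38% × 94% × 46% = 16.4312% of Northgate Ventures LLC.
Direct interest in Northgate Ventures LLC: 30%.
Aggregating (R2): 0.8712% + 16.4312% + 30% = 47.3024%.

47.3024%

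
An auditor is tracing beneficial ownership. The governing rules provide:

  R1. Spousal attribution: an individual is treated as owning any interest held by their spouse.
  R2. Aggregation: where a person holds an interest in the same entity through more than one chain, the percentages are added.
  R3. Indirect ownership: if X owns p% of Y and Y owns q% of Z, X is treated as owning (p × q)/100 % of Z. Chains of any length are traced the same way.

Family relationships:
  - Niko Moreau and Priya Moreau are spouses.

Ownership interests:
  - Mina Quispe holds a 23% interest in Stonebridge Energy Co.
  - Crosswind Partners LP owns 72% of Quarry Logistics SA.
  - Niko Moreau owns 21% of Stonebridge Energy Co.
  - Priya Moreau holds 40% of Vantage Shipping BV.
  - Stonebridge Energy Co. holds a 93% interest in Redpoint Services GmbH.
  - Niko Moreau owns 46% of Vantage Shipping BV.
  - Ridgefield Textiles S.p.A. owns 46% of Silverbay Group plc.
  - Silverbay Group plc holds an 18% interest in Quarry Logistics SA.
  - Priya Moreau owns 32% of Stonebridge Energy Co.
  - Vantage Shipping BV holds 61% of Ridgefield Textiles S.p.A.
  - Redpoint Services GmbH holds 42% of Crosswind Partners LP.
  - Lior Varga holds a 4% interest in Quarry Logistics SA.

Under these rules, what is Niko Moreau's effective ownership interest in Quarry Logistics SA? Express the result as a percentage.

19.248984%

By spousal attribution (R1), Niko Moreau is treated as also owning Priya Moreau's interest in Stonebridge Energy Co, giving 21% + 32% = 53%.
By spousal attribution (R1), Niko Moreau is treated as also owning Priya Moreau's interest in Vantage Shipping BV, giving 46% + 40% = 86%.
Chain via Stonebridge Energy Co. → Redpoint Services GmbH → Crosswind Partners LP (R3): 53% × 93% × 42% × 72% = 14.905296% of Quarry Logistics SA.
Chain via Vantage Shipping BV → Ridgefield Textiles S.p.A. → Silverbay Group plc (R3): 86% × 61% × 46% × 18% = 4.343688% of Quarry Logistics SA.
Aggregating (R2): 14.905296% + 4.343688% = 19.248984%.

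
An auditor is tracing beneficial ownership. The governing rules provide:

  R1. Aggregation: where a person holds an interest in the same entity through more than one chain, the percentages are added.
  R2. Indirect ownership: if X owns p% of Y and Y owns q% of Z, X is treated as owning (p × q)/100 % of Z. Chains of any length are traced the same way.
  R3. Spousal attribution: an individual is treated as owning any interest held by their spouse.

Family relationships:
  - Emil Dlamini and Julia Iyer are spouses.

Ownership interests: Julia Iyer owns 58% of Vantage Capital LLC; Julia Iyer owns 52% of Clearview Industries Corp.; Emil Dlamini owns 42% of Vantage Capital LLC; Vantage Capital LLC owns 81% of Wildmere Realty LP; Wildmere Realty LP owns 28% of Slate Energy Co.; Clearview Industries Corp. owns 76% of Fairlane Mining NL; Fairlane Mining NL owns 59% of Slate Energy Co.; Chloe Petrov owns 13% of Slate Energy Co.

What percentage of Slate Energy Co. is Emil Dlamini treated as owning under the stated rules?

By spousal attribution (R3), Emil Dlamini is treated as also owning Julia Iyer's interest in Vantage Capital LLC, giving 42% + 58% = 100%.
By spousal attribution (R3), Emil Dlamini is treated as owning Julia Iyer's 52% interest in Clearview Industries Corp.
Chain via Vantage Capital LLC → Wildmere Realty LP (R2): 100% × 81% × 28% = 22.68% of Slate Energy Co.
Chain via Clearview Industries Corp. → Fairlane Mining NL (R2): 52% × 76% × 59% = 23.3168% of Slate Energy Co.
Aggregating (R1): 22.68% + 23.3168% = 45.9968%.

45.9968%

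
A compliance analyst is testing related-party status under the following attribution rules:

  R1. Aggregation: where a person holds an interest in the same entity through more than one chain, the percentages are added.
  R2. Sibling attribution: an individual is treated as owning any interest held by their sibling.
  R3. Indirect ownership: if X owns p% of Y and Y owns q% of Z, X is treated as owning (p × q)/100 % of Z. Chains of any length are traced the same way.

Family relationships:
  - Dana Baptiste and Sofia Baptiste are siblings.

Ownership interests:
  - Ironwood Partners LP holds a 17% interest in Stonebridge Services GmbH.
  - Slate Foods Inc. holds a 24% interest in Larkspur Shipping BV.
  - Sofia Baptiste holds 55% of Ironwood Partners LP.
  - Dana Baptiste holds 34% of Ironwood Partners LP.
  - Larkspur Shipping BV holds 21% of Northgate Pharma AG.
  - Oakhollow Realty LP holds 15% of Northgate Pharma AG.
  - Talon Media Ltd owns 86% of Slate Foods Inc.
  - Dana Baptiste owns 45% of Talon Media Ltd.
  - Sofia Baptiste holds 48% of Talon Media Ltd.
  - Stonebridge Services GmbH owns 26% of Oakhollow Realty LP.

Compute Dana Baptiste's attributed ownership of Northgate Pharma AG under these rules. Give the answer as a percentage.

By sibling attribution (R2), Dana Baptiste is treated as also owning Sofia Baptiste's interest in Ironwood Partners LP, giving 34% + 55% = 89%.
By sibling attribution (R2), Dana Baptiste is treated as also owning Sofia Baptiste's interest in Talon Media Ltd, giving 45% + 48% = 93%.
Chain via Ironwood Partners LP → Stonebridge Services GmbH → Oakhollow Realty LP (R3): 89% × 17% × 26% × 15% = 0.59007% of Northgate Pharma AG.
Chain via Talon Media Ltd → Slate Foods Inc. → Larkspur Shipping BV (R3): 93% × 86% × 24% × 21% = 4.030992% of Northgate Pharma AG.
Aggregating (R1): 0.59007% + 4.030992% = 4.621062%.

4.621062%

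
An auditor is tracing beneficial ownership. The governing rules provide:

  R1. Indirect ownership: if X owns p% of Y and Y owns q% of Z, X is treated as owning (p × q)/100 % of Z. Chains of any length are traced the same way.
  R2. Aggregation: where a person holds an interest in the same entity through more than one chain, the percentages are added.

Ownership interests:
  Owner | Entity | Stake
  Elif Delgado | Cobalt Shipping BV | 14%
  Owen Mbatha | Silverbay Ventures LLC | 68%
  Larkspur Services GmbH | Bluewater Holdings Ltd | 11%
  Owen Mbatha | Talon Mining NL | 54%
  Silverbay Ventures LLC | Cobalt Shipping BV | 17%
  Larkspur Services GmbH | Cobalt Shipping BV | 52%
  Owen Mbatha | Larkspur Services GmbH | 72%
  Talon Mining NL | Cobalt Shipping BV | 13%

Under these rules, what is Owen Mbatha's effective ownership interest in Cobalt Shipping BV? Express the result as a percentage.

56.02%

Chain via Silverbay Ventures LLC (R1): 68% × 17% = 11.56% of Cobalt Shipping BV.
Chain via Larkspur Services GmbH (R1): 72% × 52% = 37.44% of Cobalt Shipping BV.
Chain via Talon Mining NL (R1): 54% × 13% = 7.02% of Cobalt Shipping BV.
Aggregating (R2): 11.56% + 37.44% + 7.02% = 56.02%.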